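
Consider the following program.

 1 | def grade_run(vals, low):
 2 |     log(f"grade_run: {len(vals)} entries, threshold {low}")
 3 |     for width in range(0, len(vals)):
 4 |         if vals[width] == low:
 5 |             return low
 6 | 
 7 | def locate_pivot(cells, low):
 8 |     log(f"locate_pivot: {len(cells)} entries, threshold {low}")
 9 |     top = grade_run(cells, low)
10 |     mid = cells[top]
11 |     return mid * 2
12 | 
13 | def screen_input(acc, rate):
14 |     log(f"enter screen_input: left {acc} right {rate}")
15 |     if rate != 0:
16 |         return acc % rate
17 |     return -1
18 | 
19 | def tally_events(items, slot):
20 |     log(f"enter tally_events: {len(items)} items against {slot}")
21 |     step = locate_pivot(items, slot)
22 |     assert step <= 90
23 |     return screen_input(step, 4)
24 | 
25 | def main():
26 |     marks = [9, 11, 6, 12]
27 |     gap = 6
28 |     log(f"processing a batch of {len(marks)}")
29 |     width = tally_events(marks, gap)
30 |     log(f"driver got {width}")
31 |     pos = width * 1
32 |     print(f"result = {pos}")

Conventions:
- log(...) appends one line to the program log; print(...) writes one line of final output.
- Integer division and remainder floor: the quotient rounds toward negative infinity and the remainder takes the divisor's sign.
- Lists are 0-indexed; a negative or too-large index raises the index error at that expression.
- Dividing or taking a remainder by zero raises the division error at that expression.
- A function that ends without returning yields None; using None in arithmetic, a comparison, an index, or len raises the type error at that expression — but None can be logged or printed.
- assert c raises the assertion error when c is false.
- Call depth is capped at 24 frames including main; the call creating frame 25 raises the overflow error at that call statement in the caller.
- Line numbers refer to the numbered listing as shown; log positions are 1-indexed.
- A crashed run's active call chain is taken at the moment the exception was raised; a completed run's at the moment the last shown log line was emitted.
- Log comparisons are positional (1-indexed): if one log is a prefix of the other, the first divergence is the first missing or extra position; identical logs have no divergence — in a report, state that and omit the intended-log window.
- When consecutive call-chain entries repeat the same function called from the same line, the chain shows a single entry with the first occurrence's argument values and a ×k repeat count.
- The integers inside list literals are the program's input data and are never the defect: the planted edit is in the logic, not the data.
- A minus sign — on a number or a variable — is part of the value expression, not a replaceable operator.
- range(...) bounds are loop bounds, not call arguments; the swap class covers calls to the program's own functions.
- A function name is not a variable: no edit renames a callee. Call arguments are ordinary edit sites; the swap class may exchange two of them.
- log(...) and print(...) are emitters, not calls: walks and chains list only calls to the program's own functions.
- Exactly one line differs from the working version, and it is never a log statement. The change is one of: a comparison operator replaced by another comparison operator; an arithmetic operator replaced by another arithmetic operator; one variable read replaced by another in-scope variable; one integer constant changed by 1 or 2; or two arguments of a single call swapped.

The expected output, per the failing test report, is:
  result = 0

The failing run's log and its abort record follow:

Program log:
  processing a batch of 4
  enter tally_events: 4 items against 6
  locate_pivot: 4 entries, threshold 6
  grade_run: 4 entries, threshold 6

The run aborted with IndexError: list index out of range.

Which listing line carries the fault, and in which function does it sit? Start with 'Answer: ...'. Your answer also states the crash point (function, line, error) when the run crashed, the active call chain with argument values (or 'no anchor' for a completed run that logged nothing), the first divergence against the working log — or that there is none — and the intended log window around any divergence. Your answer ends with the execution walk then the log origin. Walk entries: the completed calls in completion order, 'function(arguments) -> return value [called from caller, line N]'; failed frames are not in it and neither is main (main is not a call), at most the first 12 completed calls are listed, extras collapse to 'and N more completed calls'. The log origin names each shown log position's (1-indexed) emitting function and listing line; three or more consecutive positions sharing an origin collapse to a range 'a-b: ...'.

Answer: the defect is in grade_run at line 5.
Core observation: Only 4 log lines were emitted before the run died; the intended continuation was 'enter screen_input: left 12 right 4'.
Crash: locate_pivot, line 10, IndexError.
Call chain: main -> tally_events([9, 11, 6, 12], 6) (called at line 29) -> locate_pivot([9, 11, 6, 12], 6) (called at line 21).
First divergence: position 5 (shown log ended at 4 lines; the working version continues: 'enter screen_input: left 12 right 4').
Intended log window:
  3: locate_pivot: 4 entries, threshold 6
  4: grade_run: 4 entries, threshold 6
  5: enter screen_input: left 12 right 4
  6: driver got 0
Execution walk:
  grade_run([9, 11, 6, 12], 6) -> 6  [called from locate_pivot, line 9]
Log origins:
  1: from main, line 28
  2: from tally_events, line 20
  3: from locate_pivot, line 8
  4: from grade_run, line 2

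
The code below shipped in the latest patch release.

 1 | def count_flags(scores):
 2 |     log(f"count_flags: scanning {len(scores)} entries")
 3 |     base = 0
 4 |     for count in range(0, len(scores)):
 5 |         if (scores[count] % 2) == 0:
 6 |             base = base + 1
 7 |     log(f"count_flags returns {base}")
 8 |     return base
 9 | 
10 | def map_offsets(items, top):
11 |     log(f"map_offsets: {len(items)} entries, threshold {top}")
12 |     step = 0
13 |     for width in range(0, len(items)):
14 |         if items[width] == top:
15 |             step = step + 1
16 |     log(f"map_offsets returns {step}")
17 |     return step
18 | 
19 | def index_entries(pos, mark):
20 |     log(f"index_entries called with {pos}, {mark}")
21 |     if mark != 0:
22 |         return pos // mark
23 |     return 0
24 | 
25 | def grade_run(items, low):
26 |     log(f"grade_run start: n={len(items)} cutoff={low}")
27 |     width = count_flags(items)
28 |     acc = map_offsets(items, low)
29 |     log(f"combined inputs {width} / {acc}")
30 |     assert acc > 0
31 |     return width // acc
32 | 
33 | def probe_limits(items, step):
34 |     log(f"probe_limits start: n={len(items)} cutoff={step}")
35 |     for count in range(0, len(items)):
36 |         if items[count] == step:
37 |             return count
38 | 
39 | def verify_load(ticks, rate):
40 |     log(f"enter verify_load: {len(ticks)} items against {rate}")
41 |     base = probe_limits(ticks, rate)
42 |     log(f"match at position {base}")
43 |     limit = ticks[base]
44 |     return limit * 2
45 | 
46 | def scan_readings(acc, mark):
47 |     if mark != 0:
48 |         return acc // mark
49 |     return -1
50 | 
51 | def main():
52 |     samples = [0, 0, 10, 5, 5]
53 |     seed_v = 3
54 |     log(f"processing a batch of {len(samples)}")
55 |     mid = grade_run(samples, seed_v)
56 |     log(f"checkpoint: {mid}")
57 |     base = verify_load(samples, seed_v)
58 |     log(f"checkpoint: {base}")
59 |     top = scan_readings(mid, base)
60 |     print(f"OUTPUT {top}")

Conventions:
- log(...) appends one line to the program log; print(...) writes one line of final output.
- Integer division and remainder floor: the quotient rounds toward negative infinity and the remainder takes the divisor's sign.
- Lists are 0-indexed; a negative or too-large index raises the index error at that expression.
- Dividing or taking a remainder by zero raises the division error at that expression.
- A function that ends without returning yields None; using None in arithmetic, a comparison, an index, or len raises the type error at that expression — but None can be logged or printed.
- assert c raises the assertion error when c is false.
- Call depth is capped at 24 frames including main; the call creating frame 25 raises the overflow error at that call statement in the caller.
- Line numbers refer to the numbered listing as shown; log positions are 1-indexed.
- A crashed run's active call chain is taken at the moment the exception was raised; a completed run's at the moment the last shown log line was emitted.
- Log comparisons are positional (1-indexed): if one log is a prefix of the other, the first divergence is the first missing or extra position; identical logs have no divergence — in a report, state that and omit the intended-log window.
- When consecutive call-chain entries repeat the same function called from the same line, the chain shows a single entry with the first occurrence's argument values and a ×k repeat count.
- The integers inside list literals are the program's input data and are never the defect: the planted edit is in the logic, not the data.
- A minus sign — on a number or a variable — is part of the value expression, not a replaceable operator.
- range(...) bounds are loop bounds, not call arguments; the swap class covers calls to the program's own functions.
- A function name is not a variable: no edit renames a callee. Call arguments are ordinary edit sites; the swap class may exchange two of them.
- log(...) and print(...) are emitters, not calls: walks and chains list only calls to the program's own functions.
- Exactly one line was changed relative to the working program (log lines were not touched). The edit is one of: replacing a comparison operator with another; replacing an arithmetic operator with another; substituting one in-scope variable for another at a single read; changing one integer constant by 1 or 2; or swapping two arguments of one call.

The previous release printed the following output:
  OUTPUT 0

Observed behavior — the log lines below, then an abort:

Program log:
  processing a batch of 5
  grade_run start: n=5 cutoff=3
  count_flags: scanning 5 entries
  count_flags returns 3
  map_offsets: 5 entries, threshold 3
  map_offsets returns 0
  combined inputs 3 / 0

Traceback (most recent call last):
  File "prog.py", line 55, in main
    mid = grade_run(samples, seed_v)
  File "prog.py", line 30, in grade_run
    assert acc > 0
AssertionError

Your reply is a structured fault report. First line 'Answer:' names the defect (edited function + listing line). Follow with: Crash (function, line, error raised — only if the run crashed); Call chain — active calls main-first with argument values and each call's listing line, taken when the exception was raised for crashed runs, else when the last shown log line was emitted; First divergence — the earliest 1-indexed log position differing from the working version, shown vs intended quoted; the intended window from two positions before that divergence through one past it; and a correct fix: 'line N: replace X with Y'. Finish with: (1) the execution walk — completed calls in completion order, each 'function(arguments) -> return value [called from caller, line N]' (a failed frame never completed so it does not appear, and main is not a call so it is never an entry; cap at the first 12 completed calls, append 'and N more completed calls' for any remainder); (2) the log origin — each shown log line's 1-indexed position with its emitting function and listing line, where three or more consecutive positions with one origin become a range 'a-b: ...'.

Answer: the defect is in main at line 53.
Core observation: At log position 2 the runs split — shown 'grade_run start: n=5 cutoff=3', but the working version logs 'grade_run start: n=5 cutoff=5'.
Crash: grade_run, line 30, AssertionError.
Call chain: main -> grade_run([0, 0, 10, 5, 5], 3) (called at line 55).
First divergence: position 2 — shown 'grade_run start: n=5 cutoff=3', intended 'grade_run start: n=5 cutoff=5'.
Intended log window:
  1: processing a batch of 5
  2: grade_run start: n=5 cutoff=5
  3: count_flags: scanning 5 entries
Execution walk:
  count_flags([0, 0, 10, 5, 5]) -> 3  [called from grade_run, line 27]
  map_offsets([0, 0, 10, 5, 5], 3) -> 0  [called from grade_run, line 28]
Log line origins:
  1 — main, line 54
  2 — grade_run, line 26
  3 — count_flags, line 2
  4 — count_flags, line 7
  5 — map_offsets, line 11
  6 — map_offsets, line 16
  7 — grade_run, line 29
A correct fix: line 53: replace `3` with `5`.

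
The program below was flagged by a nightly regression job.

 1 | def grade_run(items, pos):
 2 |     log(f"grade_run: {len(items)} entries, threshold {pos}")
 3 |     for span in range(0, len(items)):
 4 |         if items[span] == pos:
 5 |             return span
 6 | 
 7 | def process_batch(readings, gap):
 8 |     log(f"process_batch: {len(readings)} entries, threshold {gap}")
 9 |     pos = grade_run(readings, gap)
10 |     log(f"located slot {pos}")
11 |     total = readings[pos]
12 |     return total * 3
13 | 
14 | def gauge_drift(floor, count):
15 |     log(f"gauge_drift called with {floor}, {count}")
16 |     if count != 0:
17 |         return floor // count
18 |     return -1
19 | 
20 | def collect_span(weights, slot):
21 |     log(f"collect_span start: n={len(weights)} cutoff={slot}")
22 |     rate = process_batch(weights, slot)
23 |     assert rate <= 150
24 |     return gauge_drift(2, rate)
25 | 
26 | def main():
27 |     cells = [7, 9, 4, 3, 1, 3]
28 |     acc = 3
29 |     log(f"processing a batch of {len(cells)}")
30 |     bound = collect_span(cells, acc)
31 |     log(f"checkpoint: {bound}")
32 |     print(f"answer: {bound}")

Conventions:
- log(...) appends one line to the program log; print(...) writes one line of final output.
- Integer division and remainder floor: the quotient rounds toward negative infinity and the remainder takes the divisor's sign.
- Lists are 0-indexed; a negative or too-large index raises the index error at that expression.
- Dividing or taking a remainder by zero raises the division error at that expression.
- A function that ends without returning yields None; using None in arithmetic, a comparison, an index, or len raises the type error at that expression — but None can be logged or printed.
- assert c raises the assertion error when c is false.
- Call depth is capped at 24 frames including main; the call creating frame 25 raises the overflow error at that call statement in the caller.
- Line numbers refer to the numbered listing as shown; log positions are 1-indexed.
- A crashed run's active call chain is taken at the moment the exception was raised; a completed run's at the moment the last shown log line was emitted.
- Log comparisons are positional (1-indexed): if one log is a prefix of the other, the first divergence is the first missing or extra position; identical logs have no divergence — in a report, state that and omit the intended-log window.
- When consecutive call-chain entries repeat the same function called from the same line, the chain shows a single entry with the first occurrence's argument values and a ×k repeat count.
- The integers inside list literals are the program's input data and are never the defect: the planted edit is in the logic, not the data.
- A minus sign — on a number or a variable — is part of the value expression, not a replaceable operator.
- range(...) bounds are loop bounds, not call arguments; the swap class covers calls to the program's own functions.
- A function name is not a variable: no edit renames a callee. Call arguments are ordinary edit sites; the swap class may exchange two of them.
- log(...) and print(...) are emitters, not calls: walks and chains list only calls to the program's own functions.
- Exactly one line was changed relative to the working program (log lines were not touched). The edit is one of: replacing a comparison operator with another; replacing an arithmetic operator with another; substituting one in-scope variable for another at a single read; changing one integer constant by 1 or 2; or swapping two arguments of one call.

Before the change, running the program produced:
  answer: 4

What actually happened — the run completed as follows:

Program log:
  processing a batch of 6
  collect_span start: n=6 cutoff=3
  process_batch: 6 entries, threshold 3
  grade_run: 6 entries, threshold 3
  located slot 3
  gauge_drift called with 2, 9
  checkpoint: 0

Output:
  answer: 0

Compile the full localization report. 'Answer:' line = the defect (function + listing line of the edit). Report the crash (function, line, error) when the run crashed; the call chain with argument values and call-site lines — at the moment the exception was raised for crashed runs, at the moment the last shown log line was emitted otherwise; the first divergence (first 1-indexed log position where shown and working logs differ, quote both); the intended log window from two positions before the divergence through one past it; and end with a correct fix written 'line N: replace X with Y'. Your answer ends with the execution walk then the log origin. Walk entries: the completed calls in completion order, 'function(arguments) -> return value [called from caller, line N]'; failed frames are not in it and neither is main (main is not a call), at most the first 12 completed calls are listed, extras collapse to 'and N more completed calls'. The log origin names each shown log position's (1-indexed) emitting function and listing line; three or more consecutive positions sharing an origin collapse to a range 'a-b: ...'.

Answer: the defect is in collect_span at line 24.
Key fact: Position 6 is the first bad log line: 'gauge_drift called with 2, 9' should read 'gauge_drift called with 9, 2'.
Call chain: main.
First divergence: at position 6 the run shows 'gauge_drift called with 2, 9' where the working version logs 'gauge_drift called with 9, 2'.
Intended log window:
  4: grade_run: 6 entries, threshold 3
  5: located slot 3
  6: gauge_drift called with 9, 2
  7: checkpoint: 4
Execution walk:
  grade_run([7, 9, 4, 3, 1, 3], 3) -> 3  [called from process_batch, line 9]
  process_batch([7, 9, 4, 3, 1, 3], 3) -> 9  [called from collect_span, line 22]
  gauge_drift(2, 9) -> 0  [called from collect_span, line 24]
  collect_span([7, 9, 4, 3, 1, 3], 3) -> 0  [called from main, line 30]
Log origins:
  1: emitted by main (line 29)
  2: emitted by collect_span (line 21)
  3: emitted by process_batch (line 8)
  4: emitted by grade_run (line 2)
  5: emitted by process_batch (line 10)
  6: emitted by gauge_drift (line 15)
  7: emitted by main (line 31)
A correct fix: line 24: replace `gauge_drift(2, rate)` with `gauge_drift(rate, 2)`.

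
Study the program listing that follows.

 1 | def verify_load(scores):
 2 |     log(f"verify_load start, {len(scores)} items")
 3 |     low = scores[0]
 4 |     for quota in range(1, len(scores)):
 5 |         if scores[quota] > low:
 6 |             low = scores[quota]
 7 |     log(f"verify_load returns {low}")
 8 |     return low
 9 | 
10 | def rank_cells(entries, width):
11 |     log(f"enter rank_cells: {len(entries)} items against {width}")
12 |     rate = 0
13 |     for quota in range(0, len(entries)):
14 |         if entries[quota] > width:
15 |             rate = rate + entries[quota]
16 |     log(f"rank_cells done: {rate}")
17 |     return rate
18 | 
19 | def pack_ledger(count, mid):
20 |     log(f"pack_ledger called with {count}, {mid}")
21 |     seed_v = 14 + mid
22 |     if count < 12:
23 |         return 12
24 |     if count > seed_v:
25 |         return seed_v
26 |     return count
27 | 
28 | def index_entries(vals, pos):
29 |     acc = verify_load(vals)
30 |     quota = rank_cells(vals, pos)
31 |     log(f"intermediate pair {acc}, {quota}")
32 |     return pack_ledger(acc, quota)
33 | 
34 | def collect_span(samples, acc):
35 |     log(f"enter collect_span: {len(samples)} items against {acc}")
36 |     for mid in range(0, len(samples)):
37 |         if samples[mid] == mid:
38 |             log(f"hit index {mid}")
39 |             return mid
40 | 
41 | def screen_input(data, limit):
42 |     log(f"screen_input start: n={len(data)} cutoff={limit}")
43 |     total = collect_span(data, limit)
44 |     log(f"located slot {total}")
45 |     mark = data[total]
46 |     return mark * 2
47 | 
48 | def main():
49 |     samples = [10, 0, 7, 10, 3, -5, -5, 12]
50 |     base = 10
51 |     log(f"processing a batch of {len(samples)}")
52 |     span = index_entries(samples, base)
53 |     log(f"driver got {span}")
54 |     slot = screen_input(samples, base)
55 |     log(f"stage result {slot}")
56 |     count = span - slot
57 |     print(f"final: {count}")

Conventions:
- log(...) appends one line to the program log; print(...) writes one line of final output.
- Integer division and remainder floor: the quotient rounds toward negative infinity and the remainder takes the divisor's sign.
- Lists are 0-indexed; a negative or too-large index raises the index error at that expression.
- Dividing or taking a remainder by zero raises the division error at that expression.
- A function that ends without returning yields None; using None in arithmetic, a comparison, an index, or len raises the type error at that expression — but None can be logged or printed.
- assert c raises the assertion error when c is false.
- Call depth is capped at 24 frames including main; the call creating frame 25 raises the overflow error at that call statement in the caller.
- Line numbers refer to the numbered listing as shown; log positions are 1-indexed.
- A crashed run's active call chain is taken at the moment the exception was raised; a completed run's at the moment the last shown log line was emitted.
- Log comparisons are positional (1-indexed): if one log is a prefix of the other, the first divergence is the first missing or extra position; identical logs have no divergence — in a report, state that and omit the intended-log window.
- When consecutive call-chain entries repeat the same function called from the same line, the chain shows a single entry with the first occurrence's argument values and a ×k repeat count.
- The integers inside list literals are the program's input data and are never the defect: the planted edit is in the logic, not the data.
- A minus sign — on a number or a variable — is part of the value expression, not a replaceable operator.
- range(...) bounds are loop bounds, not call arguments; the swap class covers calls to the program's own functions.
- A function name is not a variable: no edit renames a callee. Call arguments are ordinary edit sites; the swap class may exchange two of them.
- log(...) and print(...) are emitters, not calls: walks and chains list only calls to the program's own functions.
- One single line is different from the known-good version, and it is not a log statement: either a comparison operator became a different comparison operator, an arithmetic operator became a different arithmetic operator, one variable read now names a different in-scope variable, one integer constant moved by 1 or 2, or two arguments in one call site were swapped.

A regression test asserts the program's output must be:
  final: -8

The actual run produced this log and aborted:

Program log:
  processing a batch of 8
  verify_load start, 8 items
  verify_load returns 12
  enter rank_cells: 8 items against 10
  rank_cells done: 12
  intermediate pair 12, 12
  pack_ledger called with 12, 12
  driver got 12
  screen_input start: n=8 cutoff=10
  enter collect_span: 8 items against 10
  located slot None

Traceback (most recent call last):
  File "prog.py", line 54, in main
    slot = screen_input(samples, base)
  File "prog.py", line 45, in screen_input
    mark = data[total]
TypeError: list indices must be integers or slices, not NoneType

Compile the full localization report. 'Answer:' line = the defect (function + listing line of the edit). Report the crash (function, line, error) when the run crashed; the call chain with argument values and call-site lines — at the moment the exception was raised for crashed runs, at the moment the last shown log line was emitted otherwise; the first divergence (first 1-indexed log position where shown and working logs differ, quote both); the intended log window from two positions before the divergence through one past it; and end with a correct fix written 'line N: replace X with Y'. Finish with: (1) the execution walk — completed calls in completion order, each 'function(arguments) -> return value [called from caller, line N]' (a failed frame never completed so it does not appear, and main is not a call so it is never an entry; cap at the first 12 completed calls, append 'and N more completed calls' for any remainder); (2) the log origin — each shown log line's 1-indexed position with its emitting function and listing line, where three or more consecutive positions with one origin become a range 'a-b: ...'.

Answer: the defect is in collect_span at line 37.
Key observation: Position 11 is the first bad log line: 'located slot None' should read 'hit index 0'.
Crash: screen_input, line 45, TypeError.
Call chain: main -> screen_input([10, 0, 7, 10, 3, -5, -5, 12], 10) (called at line 54).
First divergence: position 11 — shown 'located slot None', intended 'hit index 0'.
Intended log window:
  9: screen_input start: n=8 cutoff=10
  10: enter collect_span: 8 items against 10
  11: hit index 0
  12: located slot 0
Execution walk:
  verify_load([10, 0, 7, 10, 3, -5, -5, 12]) -> 12  [called from index_entries, line 29]
  rank_cells([10, 0, 7, 10, 3, -5, -5, 12], 10) -> 12  [called from index_entries, line 30]
  pack_ledger(12, 12) -> 12  [called from index_entries, line 32]
  index_entries([10, 0, 7, 10, 3, -5, -5, 12], 10) -> 12  [called from main, line 52]
  collect_span([10, 0, 7, 10, 3, -5, -5, 12], 10) -> None  [called from screen_input, line 43]
Log origins:
  1: emitted by main (line 51)
  2: emitted by verify_load (line 2)
  3: emitted by verify_load (line 7)
  4: emitted by rank_cells (line 11)
  5: emitted by rank_cells (line 16)
  6: emitted by index_entries (line 31)
  7: emitted by pack_ledger (line 20)
  8: emitted by main (line 53)
  9: emitted by screen_input (line 42)
  10: emitted by collect_span (line 35)
  11: emitted by screen_input (line 44)
A correct fix: line 37: replace `samples[mid] == mid` with `samples[mid] == acc`.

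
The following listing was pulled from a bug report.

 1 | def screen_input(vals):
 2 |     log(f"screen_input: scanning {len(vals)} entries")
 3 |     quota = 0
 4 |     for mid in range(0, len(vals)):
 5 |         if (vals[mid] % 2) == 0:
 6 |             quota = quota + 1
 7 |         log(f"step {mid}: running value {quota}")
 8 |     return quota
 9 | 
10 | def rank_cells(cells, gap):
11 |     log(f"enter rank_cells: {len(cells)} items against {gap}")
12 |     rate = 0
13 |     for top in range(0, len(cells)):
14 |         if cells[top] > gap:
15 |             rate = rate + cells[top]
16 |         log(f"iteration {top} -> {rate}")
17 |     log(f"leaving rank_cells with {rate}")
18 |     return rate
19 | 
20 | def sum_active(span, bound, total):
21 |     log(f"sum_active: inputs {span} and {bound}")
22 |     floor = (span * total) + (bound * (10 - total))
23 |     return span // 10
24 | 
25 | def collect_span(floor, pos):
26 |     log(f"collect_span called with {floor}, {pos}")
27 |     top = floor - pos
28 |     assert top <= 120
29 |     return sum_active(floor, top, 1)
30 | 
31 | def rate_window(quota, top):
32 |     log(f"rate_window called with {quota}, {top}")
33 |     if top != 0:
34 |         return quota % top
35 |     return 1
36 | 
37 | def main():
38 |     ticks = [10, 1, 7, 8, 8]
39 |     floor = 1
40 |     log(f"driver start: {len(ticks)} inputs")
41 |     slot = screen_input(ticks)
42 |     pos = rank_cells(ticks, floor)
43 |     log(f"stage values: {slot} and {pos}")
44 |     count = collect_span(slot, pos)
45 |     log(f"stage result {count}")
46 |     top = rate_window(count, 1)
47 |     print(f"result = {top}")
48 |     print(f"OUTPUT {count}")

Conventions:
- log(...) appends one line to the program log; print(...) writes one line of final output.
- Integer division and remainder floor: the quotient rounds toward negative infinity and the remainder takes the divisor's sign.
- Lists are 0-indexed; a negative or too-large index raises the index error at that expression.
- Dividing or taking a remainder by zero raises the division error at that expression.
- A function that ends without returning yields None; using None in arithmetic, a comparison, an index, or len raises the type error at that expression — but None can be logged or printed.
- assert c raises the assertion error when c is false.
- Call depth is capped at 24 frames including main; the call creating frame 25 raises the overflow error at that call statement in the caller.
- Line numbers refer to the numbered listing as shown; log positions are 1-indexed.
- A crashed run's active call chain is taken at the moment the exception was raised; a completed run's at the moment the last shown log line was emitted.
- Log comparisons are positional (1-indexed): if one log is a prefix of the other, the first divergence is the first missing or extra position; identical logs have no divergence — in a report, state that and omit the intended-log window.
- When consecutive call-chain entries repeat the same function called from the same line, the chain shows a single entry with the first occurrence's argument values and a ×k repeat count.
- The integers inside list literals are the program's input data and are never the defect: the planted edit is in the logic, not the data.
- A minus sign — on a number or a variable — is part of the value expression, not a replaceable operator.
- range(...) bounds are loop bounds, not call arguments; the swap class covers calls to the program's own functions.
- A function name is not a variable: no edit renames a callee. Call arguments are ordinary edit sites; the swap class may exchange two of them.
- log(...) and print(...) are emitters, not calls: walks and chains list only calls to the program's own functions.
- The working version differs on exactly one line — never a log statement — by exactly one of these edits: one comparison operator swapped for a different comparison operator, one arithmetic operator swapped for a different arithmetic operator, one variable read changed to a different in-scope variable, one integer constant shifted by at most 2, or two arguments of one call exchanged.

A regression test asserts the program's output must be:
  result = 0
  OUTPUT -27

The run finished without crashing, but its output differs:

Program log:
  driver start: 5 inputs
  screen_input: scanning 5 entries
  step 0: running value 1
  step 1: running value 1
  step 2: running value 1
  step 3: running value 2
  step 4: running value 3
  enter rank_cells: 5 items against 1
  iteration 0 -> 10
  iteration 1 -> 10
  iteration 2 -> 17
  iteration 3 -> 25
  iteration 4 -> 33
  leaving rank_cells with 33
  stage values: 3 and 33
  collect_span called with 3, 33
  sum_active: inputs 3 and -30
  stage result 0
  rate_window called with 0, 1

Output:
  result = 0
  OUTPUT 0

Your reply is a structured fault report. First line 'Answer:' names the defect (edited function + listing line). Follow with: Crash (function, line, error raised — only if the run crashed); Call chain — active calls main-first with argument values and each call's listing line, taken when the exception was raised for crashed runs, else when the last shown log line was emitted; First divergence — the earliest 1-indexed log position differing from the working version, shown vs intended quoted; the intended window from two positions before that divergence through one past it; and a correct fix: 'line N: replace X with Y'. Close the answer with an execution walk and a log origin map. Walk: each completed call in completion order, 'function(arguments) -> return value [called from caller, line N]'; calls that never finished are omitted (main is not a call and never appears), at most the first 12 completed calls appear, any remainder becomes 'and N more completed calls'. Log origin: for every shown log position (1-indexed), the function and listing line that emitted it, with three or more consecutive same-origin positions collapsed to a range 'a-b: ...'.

Answer: the defect is in sum_active at line 23.
Key fact: Position 18 is the first bad log line: 'stage result 0' should read 'stage result -27'.
Call chain: main -> rate_window(0, 1) (called at line 46).
First divergence: position 18 — the shown line 'stage result 0' should read 'stage result -27'.
Intended log window:
  16: collect_span called with 3, 33
  17: sum_active: inputs 3 and -30
  18: stage result -27
  19: rate_window called with -27, 1
Execution walk:
  screen_input([10, 1, 7, 8, 8]) -> 3  [called from main, line 41]
  rank_cells([10, 1, 7, 8, 8], 1) -> 33  [called from main, line 42]
  sum_active(3, -30, 1) -> 0  [called from collect_span, line 29]
  collect_span(3, 33) -> 0  [called from main, line 44]
  rate_window(0, 1) -> 0  [called from main, line 46]
Log origin:
  1 — main, line 40
  2 — screen_input, line 2
  3-7 — screen_input, line 7
  8 — rank_cells, line 11
  9-13 — rank_cells, line 16
  14 — rank_cells, line 17
  15 — main, line 43
  16 — collect_span, line 26
  17 — sum_active, line 21
  18 — main, line 45
  19 — rate_window, line 32
A correct fix: line 23: replace `span` with `floor`.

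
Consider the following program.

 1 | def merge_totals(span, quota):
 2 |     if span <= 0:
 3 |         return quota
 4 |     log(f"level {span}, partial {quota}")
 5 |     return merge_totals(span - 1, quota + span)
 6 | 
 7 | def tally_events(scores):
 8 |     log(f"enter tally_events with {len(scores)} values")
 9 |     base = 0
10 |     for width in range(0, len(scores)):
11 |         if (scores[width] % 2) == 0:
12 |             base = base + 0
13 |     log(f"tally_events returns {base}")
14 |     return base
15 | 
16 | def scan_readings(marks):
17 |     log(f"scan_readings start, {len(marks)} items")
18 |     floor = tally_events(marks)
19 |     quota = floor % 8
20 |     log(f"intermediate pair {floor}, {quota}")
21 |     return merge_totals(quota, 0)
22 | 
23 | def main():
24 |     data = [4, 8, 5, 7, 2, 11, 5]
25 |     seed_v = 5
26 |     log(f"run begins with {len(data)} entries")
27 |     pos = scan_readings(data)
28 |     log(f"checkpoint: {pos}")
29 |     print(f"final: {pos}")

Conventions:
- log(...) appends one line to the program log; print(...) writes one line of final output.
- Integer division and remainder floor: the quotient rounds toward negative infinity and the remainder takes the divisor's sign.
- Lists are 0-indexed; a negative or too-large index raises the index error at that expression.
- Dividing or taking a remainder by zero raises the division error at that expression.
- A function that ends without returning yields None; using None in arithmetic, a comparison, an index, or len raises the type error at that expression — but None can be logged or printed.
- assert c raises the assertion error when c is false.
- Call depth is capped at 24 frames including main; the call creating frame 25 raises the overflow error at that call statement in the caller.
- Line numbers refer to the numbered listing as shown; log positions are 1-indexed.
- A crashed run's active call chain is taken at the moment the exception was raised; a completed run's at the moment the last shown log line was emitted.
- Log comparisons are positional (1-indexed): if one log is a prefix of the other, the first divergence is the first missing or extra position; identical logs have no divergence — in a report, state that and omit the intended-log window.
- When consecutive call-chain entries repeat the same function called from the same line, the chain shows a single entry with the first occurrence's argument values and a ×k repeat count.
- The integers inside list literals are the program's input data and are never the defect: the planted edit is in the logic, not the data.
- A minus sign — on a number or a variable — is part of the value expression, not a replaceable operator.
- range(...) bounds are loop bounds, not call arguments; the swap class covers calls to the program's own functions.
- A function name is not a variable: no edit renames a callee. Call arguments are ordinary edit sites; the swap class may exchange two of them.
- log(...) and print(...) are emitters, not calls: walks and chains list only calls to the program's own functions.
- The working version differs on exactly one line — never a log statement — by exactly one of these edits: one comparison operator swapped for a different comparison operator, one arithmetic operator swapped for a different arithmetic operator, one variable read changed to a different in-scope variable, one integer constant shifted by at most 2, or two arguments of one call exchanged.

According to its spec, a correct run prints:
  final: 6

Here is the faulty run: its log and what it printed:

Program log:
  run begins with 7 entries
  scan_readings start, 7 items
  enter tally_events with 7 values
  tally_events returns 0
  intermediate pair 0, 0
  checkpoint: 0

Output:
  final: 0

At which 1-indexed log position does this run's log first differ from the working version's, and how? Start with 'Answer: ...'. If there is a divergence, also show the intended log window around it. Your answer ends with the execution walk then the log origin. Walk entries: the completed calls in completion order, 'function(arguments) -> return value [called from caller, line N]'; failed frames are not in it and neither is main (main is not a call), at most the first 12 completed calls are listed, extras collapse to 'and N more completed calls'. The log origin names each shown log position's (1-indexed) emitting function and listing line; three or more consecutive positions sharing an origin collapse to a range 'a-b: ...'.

Answer: at position 4 the run shows 'tally_events returns 0' where the working version logs 'tally_events returns 3'.
Intended log window:
  2: scan_readings start, 7 items
  3: enter tally_events with 7 values
  4: tally_events returns 3
  5: intermediate pair 3, 3
Execution walk:
  tally_events([4, 8, 5, 7, 2, 11, 5]) -> 0  [called from scan_readings, line 18]
  merge_totals(0, 0) -> 0  [called from scan_readings, line 21]
  scan_readings([4, 8, 5, 7, 2, 11, 5]) -> 0  [called from main, line 27]
Log origin:
  1: emitted by main (line 26)
  2: emitted by scan_readings (line 17)
  3: emitted by tally_events (line 8)
  4: emitted by tally_events (line 13)
  5: emitted by scan_readings (line 20)
  6: emitted by main (line 28)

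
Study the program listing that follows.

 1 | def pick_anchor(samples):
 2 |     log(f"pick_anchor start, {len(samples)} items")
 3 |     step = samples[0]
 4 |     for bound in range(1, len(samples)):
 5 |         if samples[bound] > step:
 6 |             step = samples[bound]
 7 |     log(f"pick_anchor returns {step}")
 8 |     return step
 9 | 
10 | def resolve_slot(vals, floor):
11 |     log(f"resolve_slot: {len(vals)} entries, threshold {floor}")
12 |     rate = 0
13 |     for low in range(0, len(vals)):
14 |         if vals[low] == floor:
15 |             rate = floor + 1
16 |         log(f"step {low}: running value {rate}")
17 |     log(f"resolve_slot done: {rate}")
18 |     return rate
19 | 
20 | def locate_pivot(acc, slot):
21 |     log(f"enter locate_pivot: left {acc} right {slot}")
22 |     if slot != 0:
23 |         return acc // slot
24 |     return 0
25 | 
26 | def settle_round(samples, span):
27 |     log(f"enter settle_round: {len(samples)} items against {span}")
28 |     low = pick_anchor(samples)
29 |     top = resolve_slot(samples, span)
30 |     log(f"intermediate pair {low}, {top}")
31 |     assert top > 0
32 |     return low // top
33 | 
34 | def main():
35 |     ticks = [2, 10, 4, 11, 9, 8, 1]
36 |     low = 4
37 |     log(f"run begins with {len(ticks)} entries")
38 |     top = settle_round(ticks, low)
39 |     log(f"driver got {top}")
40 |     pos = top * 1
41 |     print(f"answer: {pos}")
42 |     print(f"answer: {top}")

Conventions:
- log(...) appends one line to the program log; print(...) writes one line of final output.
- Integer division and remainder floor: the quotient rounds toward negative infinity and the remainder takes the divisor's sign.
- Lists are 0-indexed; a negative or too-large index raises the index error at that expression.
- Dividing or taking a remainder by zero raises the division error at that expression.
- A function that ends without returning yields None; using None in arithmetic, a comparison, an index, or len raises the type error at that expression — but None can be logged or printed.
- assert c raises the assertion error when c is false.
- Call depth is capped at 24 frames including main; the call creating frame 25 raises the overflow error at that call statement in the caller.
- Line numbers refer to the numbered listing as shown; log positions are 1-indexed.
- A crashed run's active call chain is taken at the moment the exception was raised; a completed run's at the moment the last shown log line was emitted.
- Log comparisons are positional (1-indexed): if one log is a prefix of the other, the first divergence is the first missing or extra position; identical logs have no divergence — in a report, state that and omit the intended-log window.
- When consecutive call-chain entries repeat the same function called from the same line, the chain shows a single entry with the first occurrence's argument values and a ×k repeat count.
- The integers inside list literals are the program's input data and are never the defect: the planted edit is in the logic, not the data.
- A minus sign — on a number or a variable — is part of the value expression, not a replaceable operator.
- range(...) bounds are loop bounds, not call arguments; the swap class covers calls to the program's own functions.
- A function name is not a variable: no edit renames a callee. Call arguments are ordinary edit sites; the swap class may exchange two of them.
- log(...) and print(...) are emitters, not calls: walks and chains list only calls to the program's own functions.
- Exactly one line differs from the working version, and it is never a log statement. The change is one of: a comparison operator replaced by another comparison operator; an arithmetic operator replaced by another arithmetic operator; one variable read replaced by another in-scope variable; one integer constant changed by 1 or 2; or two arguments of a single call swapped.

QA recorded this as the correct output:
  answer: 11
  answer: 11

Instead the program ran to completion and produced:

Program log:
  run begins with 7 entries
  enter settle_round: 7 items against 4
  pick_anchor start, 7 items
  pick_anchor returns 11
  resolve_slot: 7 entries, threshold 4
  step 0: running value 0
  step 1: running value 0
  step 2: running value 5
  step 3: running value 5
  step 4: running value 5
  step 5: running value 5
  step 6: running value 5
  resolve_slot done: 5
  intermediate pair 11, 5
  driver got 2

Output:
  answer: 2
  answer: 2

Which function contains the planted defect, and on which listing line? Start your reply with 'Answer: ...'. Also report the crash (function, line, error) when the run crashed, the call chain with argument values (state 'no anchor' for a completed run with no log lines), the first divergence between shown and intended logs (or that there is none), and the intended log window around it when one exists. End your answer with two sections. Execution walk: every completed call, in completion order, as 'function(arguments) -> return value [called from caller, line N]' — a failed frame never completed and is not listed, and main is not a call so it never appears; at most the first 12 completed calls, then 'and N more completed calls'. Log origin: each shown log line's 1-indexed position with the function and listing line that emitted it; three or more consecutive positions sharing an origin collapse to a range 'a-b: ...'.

Answer: the defect is in resolve_slot at line 15.
Key observation: The log first diverges at position 8: the faulty run prints 'step 2: running value 5' where the working version prints 'step 2: running value 1'.
Call chain: main.
First divergence: position 8; shown 'step 2: running value 5' vs intended 'step 2: running value 1'.
Intended log window:
  6: step 0: running value 0
  7: step 1: running value 0
  8: step 2: running value 1
  9: step 3: running value 1
Execution walk:
  pick_anchor([2, 10, 4, 11, 9, 8, 1]) -> 11  [called from settle_round, line 28]
  resolve_slot([2, 10, 4, 11, 9, 8, 1], 4) -> 5  [called from settle_round, line 29]
  settle_round([2, 10, 4, 11, 9, 8, 1], 4) -> 2  [called from main, line 38]
Log origin:
  1: emitted by main (line 37)
  2: emitted by settle_round (line 27)
  3: emitted by pick_anchor (line 2)
  4: emitted by pick_anchor (line 7)
  5: emitted by resolve_slot (line 11)
  6-12: emitted by resolve_slot (line 16)
  13: emitted by resolve_slot (line 17)
  14: emitted by settle_round (line 30)
  15: emitted by main (line 39)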